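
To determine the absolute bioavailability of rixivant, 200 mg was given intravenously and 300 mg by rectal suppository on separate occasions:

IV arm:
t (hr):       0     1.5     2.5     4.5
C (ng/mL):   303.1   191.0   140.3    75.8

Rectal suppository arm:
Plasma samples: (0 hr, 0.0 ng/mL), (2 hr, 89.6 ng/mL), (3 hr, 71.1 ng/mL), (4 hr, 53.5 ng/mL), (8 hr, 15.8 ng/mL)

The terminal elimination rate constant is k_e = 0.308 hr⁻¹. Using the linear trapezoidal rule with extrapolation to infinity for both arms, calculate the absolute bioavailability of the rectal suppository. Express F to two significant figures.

Trapezoidal AUC_0→4.5 (IV):
  [0→1.5]: (303.1+191.0)/2 × 1.5 = 370.575
  [1.5→2.5]: (191.0+140.3)/2 × 1 = 165.65
  [2.5→4.5]: (140.3+75.8)/2 × 2 = 216.1
  Sum = 752.325 ng/mL·hr
IV tail: 75.8/0.308 = 246.104; AUC_iv,0→∞ = 752.325 + 246.104 = 998.429 ng/mL·hr
Trapezoidal AUC_0→8 (rectal suppository):
  [0→2]: (0.0+89.6)/2 × 2 = 89.6
  [2→3]: (89.6+71.1)/2 × 1 = 80.35
  [3→4]: (71.1+53.5)/2 × 1 = 62.3
  [4→8]: (53.5+15.8)/2 × 4 = 138.6
  Sum = 370.85 ng/mL·hr
rectal suppository tail: 15.8/0.308 = 51.299; AUC_ev,0→∞ = 370.85 + 51.299 = 422.149 ng/mL·hr
F = (AUC_ev/D_ev)/(AUC_iv/D_iv) = (422.149/300)/(998.429/200) = 1.40716/4.992145 = 0.2819

F = 0.28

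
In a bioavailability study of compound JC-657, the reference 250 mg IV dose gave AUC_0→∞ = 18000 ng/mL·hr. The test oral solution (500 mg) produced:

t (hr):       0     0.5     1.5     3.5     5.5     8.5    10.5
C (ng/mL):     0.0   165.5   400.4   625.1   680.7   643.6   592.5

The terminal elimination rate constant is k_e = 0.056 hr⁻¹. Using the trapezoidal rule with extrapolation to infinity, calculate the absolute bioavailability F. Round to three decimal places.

Trapezoidal AUC_0→10.5 (oral solution):
  [0→0.5]: (0.0+165.5)/2 × 0.5 = 41.375
  [0.5→1.5]: (165.5+400.4)/2 × 1 = 282.95
  [1.5→3.5]: (400.4+625.1)/2 × 2 = 1025.5
  [3.5→5.5]: (625.1+680.7)/2 × 2 = 1305.8
  [5.5→8.5]: (680.7+643.6)/2 × 3 = 1986.45
  [8.5→10.5]: (643.6+592.5)/2 × 2 = 1236.1
  Sum = 5878.175 ng/mL·hr
Tail: C_last/k_e = 592.5/0.056 = 10580.357
AUC_0→∞ (oral solution) = 5878.175 + 10580.357 = 16458.532 ng/mL·hr
F = (AUC_ev/D_ev)/(AUC_iv/D_iv) = (16458.532/500)/(18000/250) = 32.917064/72 = 0.4572

F = 0.457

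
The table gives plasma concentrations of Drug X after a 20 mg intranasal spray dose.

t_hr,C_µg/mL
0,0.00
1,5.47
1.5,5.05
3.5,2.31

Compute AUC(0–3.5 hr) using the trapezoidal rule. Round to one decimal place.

Trapezoidal AUC_0→3.5:
  [0→1]: (0.00+5.47)/2 × 1 = 2.735
  [1→1.5]: (5.47+5.05)/2 × 0.5 = 2.63
  [1.5→3.5]: (5.05+2.31)/2 × 2 = 7.36
  Sum = 12.725 µg/mL·hr

AUC = 12.7 µg/mL·hr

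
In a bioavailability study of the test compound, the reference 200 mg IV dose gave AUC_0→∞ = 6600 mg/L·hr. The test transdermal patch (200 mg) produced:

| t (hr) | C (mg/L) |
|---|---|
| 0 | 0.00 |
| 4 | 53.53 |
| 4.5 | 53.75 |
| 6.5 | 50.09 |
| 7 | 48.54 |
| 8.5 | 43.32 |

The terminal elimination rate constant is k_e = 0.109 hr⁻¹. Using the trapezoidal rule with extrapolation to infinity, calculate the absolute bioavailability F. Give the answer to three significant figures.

F = 0.110

Trapezoidal AUC_0→8.5 (transdermal patch):
  [0→4]: (0.00+53.53)/2 × 4 = 107.06
  [4→4.5]: (53.53+53.75)/2 × 0.5 = 26.82
  [4.5→6.5]: (53.75+50.09)/2 × 2 = 103.84
  [6.5→7]: (50.09+48.54)/2 × 0.5 = 24.6575
  [7→8.5]: (48.54+43.32)/2 × 1.5 = 68.895
  Sum = 331.2725 mg/L·hr
Tail: C_last/k_e = 43.32/0.109 = 397.431
AUC_0→∞ (transdermal patch) = 331.2725 + 397.431 = 728.7035 mg/L·hr
F = (AUC_ev/D_ev)/(AUC_iv/D_iv) = (728.7035/200)/(6600/200) = 3.6435175/33 = 0.1104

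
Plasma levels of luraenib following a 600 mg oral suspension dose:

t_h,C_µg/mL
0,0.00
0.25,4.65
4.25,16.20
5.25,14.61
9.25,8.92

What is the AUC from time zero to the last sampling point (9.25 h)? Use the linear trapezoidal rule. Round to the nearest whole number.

Trapezoidal AUC_0→9.25:
  [0→0.25]: (0.00+4.65)/2 × 0.25 = 0.58125
  [0.25→4.25]: (4.65+16.20)/2 × 4 = 41.7
  [4.25→5.25]: (16.20+14.61)/2 × 1 = 15.405
  [5.25→9.25]: (14.61+8.92)/2 × 4 = 47.06
  Sum = 104.74625 µg/mL·h

AUC = 105 µg/mL·h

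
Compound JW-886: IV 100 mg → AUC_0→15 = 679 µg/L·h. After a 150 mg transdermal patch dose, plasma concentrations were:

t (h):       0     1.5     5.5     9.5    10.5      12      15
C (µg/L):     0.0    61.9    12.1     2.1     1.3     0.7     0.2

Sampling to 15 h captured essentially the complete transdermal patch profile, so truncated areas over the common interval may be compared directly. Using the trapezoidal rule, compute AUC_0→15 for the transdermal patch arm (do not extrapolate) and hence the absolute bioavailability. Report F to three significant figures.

F = 0.223

Trapezoidal AUC_0→15 (transdermal patch):
  [0→1.5]: (0.0+61.9)/2 × 1.5 = 46.425
  [1.5→5.5]: (61.9+12.1)/2 × 4 = 148.0
  [5.5→9.5]: (12.1+2.1)/2 × 4 = 28.4
  [9.5→10.5]: (2.1+1.3)/2 × 1 = 1.7
  [10.5→12]: (1.3+0.7)/2 × 1.5 = 1.5
  [12→15]: (0.7+0.2)/2 × 3 = 1.35
  Sum = 227.375 µg/L·h
F = (AUC_ev/D_ev)/(AUC_iv/D_iv) = (227.375/150)/(679/100) = 1.51583/6.79 = 0.2232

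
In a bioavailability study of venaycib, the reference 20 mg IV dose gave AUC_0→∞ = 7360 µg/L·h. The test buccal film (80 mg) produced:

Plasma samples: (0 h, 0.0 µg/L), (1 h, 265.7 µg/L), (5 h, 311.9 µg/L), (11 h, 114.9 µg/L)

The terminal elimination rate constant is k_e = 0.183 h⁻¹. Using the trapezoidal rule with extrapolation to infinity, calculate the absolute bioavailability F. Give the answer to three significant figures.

Trapezoidal AUC_0→11 (buccal film):
  [0→1]: (0.0+265.7)/2 × 1 = 132.85
  [1→5]: (265.7+311.9)/2 × 4 = 1155.2
  [5→11]: (311.9+114.9)/2 × 6 = 1280.4
  Sum = 2568.45 µg/L·h
Tail: C_last/k_e = 114.9/0.183 = 627.869
AUC_0→∞ (buccal film) = 2568.45 + 627.869 = 3196.319 µg/L·h
F = (AUC_ev/D_ev)/(AUC_iv/D_iv) = (3196.319/80)/(7360/20) = 39.954/368 = 0.1086

F = 0.109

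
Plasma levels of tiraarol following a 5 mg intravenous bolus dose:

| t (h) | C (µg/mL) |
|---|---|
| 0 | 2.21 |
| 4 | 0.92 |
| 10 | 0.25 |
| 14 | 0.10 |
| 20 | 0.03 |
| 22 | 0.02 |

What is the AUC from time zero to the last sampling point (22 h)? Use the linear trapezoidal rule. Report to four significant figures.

AUC = 10.91 µg/mL·h

Trapezoidal AUC_0→22:
  [0→4]: (2.21+0.92)/2 × 4 = 6.26
  [4→10]: (0.92+0.25)/2 × 6 = 3.51
  [10→14]: (0.25+0.10)/2 × 4 = 0.7
  [14→20]: (0.10+0.03)/2 × 6 = 0.39
  [20→22]: (0.03+0.02)/2 × 2 = 0.05
  Sum = 10.91 µg/mL·h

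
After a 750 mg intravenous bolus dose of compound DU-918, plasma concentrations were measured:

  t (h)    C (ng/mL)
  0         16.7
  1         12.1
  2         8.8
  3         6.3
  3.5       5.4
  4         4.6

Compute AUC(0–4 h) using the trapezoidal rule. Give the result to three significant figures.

Trapezoidal AUC_0→4:
  [0→1]: (16.7+12.1)/2 × 1 = 14.4
  [1→2]: (12.1+8.8)/2 × 1 = 10.45
  [2→3]: (8.8+6.3)/2 × 1 = 7.55
  [3→3.5]: (6.3+5.4)/2 × 0.5 = 2.925
  [3.5→4]: (5.4+4.6)/2 × 0.5 = 2.5
  Sum = 37.825 ng/mL·h

AUC = 37.8 ng/mL·h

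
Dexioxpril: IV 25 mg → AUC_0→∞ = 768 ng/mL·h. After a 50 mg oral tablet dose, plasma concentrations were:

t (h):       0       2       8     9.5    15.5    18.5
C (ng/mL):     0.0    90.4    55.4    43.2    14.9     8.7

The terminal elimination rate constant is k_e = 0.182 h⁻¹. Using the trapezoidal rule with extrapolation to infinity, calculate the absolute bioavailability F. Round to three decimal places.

Trapezoidal AUC_0→18.5 (oral tablet):
  [0→2]: (0.0+90.4)/2 × 2 = 90.4
  [2→8]: (90.4+55.4)/2 × 6 = 437.4
  [8→9.5]: (55.4+43.2)/2 × 1.5 = 73.95
  [9.5→15.5]: (43.2+14.9)/2 × 6 = 174.3
  [15.5→18.5]: (14.9+8.7)/2 × 3 = 35.4
  Sum = 811.45 ng/mL·h
Tail: C_last/k_e = 8.7/0.182 = 47.802
AUC_0→∞ (oral tablet) = 811.45 + 47.802 = 859.252 ng/mL·h
F = (AUC_ev/D_ev)/(AUC_iv/D_iv) = (859.252/50)/(768/25) = 17.18504/30.72 = 0.5594

F = 0.559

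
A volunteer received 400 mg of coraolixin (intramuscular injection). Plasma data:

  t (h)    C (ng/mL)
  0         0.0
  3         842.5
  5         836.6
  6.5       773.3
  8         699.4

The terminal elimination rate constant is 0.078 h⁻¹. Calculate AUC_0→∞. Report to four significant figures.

Trapezoidal AUC_0→8:
  [0→3]: (0.0+842.5)/2 × 3 = 1263.75
  [3→5]: (842.5+836.6)/2 × 2 = 1679.1
  [5→6.5]: (836.6+773.3)/2 × 1.5 = 1207.425
  [6.5→8]: (773.3+699.4)/2 × 1.5 = 1104.525
  Sum = 5254.8 ng/mL·h
Extrapolated tail: C_last / k_e = 699.4 / 0.078 = 8966.667
AUC_0→∞ = 5254.8 + 8966.667 = 14221.467 ng/mL·h

AUC = 14220 ng/mL·h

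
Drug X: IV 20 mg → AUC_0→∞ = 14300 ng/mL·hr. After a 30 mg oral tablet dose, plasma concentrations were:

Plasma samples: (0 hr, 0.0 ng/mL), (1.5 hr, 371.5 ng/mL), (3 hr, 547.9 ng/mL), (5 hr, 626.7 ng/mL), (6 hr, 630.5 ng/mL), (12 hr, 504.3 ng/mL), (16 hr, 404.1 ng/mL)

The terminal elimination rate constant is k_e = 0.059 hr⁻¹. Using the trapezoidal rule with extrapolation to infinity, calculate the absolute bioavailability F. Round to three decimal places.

F = 0.692

Trapezoidal AUC_0→16 (oral tablet):
  [0→1.5]: (0.0+371.5)/2 × 1.5 = 278.625
  [1.5→3]: (371.5+547.9)/2 × 1.5 = 689.55
  [3→5]: (547.9+626.7)/2 × 2 = 1174.6
  [5→6]: (626.7+630.5)/2 × 1 = 628.6
  [6→12]: (630.5+504.3)/2 × 6 = 3404.4
  [12→16]: (504.3+404.1)/2 × 4 = 1816.8
  Sum = 7992.575 ng/mL·hr
Tail: C_last/k_e = 404.1/0.059 = 6849.153
AUC_0→∞ (oral tablet) = 7992.575 + 6849.153 = 14841.728 ng/mL·hr
F = (AUC_ev/D_ev)/(AUC_iv/D_iv) = (14841.728/30)/(14300/20) = 494.724/715 = 0.6919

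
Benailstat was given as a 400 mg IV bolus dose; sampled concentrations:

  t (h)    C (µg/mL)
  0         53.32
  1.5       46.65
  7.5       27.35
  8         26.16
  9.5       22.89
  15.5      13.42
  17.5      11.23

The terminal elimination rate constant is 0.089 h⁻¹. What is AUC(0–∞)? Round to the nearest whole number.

AUC = 607 µg/mL·h

Trapezoidal AUC_0→17.5:
  [0→1.5]: (53.32+46.65)/2 × 1.5 = 74.9775
  [1.5→7.5]: (46.65+27.35)/2 × 6 = 222.0
  [7.5→8]: (27.35+26.16)/2 × 0.5 = 13.3775
  [8→9.5]: (26.16+22.89)/2 × 1.5 = 36.7875
  [9.5→15.5]: (22.89+13.42)/2 × 6 = 108.93
  [15.5→17.5]: (13.42+11.23)/2 × 2 = 24.65
  Sum = 480.7225 µg/mL·h
Extrapolated tail: C_last / k_e = 11.23 / 0.089 = 126.180
AUC_0→∞ = 480.7225 + 126.180 = 606.9025 µg/mL·h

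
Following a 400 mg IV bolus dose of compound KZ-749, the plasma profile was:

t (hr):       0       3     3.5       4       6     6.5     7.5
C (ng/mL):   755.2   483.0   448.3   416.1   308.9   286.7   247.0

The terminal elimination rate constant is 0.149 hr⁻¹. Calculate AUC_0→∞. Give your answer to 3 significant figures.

AUC = 5100 ng/mL·hr

Trapezoidal AUC_0→7.5:
  [0→3]: (755.2+483.0)/2 × 3 = 1857.3
  [3→3.5]: (483.0+448.3)/2 × 0.5 = 232.825
  [3.5→4]: (448.3+416.1)/2 × 0.5 = 216.1
  [4→6]: (416.1+308.9)/2 × 2 = 725.0
  [6→6.5]: (308.9+286.7)/2 × 0.5 = 148.9
  [6.5→7.5]: (286.7+247.0)/2 × 1 = 266.85
  Sum = 3446.975 ng/mL·hr
Extrapolated tail: C_last / k_e = 247.0 / 0.149 = 1657.718
AUC_0→∞ = 3446.975 + 1657.718 = 5104.693 ng/mL·hr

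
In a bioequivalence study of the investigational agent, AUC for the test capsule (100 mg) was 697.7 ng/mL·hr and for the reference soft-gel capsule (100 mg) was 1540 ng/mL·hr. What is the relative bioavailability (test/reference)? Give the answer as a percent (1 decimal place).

F_rel = (AUC_test/D_test) / (AUC_ref/D_ref)
      = (697.7/100) / (1540/100)
      = 6.977 / 15.4 = 0.4531 = 45.31%

F_rel = 45.3%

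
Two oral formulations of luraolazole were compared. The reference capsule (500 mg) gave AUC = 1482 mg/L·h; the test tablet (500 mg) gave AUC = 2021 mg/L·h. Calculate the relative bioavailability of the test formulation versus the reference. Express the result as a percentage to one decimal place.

F_rel = 136.4%

F_rel = (AUC_test/D_test) / (AUC_ref/D_ref)
      = (2021/500) / (1482/500)
      = 4.042 / 2.964 = 1.3637 = 136.37%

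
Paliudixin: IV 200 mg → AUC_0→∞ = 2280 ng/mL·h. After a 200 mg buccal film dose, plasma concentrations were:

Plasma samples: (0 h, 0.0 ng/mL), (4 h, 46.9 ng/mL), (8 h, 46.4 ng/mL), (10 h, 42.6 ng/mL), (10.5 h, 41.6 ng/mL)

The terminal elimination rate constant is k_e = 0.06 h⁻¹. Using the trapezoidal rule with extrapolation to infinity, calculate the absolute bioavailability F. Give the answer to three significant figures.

Trapezoidal AUC_0→10.5 (buccal film):
  [0→4]: (0.0+46.9)/2 × 4 = 93.8
  [4→8]: (46.9+46.4)/2 × 4 = 186.6
  [8→10]: (46.4+42.6)/2 × 2 = 89.0
  [10→10.5]: (42.6+41.6)/2 × 0.5 = 21.05
  Sum = 390.45 ng/mL·h
Tail: C_last/k_e = 41.6/0.06 = 693.333
AUC_0→∞ (buccal film) = 390.45 + 693.333 = 1083.783 ng/mL·h
F = (AUC_ev/D_ev)/(AUC_iv/D_iv) = (1083.783/200)/(2280/200) = 5.418915/11.4 = 0.4753

F = 0.475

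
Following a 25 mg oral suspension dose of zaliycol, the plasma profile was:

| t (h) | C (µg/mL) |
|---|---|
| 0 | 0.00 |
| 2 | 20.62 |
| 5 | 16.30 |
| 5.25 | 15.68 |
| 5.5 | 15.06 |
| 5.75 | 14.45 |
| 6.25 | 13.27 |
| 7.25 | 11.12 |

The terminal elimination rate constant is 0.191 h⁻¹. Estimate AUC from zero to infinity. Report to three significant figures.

Trapezoidal AUC_0→7.25:
  [0→2]: (0.00+20.62)/2 × 2 = 20.62
  [2→5]: (20.62+16.30)/2 × 3 = 55.38
  [5→5.25]: (16.30+15.68)/2 × 0.25 = 3.9975
  [5.25→5.5]: (15.68+15.06)/2 × 0.25 = 3.8425
  [5.5→5.75]: (15.06+14.45)/2 × 0.25 = 3.68875
  [5.75→6.25]: (14.45+13.27)/2 × 0.5 = 6.93
  [6.25→7.25]: (13.27+11.12)/2 × 1 = 12.195
  Sum = 106.65375 µg/mL·h
Extrapolated tail: C_last / k_e = 11.12 / 0.191 = 58.220
AUC_0→∞ = 106.65375 + 58.220 = 164.87375 µg/mL·h

AUC = 165 µg/mL·h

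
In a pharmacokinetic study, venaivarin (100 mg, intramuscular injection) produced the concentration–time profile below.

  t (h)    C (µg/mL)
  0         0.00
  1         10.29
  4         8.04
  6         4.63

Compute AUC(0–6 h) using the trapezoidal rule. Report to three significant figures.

AUC = 45.3 µg/mL·h

Trapezoidal AUC_0→6:
  [0→1]: (0.00+10.29)/2 × 1 = 5.145
  [1→4]: (10.29+8.04)/2 × 3 = 27.495
  [4→6]: (8.04+4.63)/2 × 2 = 12.67
  Sum = 45.31 µg/mL·h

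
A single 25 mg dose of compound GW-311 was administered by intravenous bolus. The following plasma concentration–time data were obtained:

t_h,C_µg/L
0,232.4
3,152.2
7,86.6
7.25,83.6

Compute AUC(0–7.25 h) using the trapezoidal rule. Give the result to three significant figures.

AUC = 1080 µg/L·h

Trapezoidal AUC_0→7.25:
  [0→3]: (232.4+152.2)/2 × 3 = 576.9
  [3→7]: (152.2+86.6)/2 × 4 = 477.6
  [7→7.25]: (86.6+83.6)/2 × 0.25 = 21.275
  Sum = 1075.775 µg/L·h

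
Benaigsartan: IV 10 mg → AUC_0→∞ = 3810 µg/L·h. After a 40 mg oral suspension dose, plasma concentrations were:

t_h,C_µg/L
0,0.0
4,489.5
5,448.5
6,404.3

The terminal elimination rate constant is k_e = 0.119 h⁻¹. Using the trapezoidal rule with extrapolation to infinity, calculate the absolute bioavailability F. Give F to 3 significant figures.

F = 0.346

Trapezoidal AUC_0→6 (oral suspension):
  [0→4]: (0.0+489.5)/2 × 4 = 979.0
  [4→5]: (489.5+448.5)/2 × 1 = 469.0
  [5→6]: (448.5+404.3)/2 × 1 = 426.4
  Sum = 1874.4 µg/L·h
Tail: C_last/k_e = 404.3/0.119 = 3397.479
AUC_0→∞ (oral suspension) = 1874.4 + 3397.479 = 5271.879 µg/L·h
F = (AUC_ev/D_ev)/(AUC_iv/D_iv) = (5271.879/40)/(3810/10) = 131.797/381 = 0.3459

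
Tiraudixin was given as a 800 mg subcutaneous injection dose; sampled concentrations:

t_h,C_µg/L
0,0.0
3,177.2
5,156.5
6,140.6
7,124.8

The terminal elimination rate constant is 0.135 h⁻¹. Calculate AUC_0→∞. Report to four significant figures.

Trapezoidal AUC_0→7:
  [0→3]: (0.0+177.2)/2 × 3 = 265.8
  [3→5]: (177.2+156.5)/2 × 2 = 333.7
  [5→6]: (156.5+140.6)/2 × 1 = 148.55
  [6→7]: (140.6+124.8)/2 × 1 = 132.7
  Sum = 880.75 µg/L·h
Extrapolated tail: C_last / k_e = 124.8 / 0.135 = 924.444
AUC_0→∞ = 880.75 + 924.444 = 1805.194 µg/L·h

AUC = 1805 µg/L·h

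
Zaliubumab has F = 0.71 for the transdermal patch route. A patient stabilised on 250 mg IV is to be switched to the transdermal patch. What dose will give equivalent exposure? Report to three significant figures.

D_transdermal = 352 mg

For equal systemic exposure: F × D_ev = D_iv
D_ev = D_iv / F = 250 / 0.71 = 352.113 mg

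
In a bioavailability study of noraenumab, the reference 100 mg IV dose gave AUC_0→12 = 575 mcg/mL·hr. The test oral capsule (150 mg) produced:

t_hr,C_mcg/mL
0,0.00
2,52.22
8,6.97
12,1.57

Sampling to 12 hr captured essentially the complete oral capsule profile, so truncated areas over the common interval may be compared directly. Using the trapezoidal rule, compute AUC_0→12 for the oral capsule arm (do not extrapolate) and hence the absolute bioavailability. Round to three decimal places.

F = 0.286

Trapezoidal AUC_0→12 (oral capsule):
  [0→2]: (0.00+52.22)/2 × 2 = 52.22
  [2→8]: (52.22+6.97)/2 × 6 = 177.57
  [8→12]: (6.97+1.57)/2 × 4 = 17.08
  Sum = 246.87 mcg/mL·hr
F = (AUC_ev/D_ev)/(AUC_iv/D_iv) = (246.87/150)/(575/100) = 1.6458/5.75 = 0.2862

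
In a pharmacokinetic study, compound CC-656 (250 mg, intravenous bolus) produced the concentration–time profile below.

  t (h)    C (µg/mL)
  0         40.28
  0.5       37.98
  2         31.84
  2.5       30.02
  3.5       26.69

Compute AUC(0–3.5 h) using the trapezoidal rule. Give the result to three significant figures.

Trapezoidal AUC_0→3.5:
  [0→0.5]: (40.28+37.98)/2 × 0.5 = 19.565
  [0.5→2]: (37.98+31.84)/2 × 1.5 = 52.365
  [2→2.5]: (31.84+30.02)/2 × 0.5 = 15.465
  [2.5→3.5]: (30.02+26.69)/2 × 1 = 28.355
  Sum = 115.75 µg/mL·h

AUC = 116 µg/mL·h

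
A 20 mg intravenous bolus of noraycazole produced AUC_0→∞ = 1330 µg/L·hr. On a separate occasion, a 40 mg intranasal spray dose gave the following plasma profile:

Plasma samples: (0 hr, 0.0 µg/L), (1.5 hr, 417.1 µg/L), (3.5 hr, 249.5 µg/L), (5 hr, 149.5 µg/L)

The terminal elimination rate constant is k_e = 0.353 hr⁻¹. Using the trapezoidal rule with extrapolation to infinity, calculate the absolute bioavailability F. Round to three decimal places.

F = 0.640

Trapezoidal AUC_0→5 (intranasal spray):
  [0→1.5]: (0.0+417.1)/2 × 1.5 = 312.825
  [1.5→3.5]: (417.1+249.5)/2 × 2 = 666.6
  [3.5→5]: (249.5+149.5)/2 × 1.5 = 299.25
  Sum = 1278.675 µg/L·hr
Tail: C_last/k_e = 149.5/0.353 = 423.513
AUC_0→∞ (intranasal spray) = 1278.675 + 423.513 = 1702.188 µg/L·hr
F = (AUC_ev/D_ev)/(AUC_iv/D_iv) = (1702.188/40)/(1330/20) = 42.5547/66.5 = 0.6399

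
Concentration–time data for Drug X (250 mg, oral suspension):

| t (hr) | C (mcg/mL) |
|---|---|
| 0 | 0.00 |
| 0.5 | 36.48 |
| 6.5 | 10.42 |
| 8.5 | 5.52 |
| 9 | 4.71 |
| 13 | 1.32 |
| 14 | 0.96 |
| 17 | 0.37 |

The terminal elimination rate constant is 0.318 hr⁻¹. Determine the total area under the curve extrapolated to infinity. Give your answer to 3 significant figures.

AUC = 185 mcg/mL·hr

Trapezoidal AUC_0→17:
  [0→0.5]: (0.00+36.48)/2 × 0.5 = 9.12
  [0.5→6.5]: (36.48+10.42)/2 × 6 = 140.7
  [6.5→8.5]: (10.42+5.52)/2 × 2 = 15.94
  [8.5→9]: (5.52+4.71)/2 × 0.5 = 2.5575
  [9→13]: (4.71+1.32)/2 × 4 = 12.06
  [13→14]: (1.32+0.96)/2 × 1 = 1.14
  [14→17]: (0.96+0.37)/2 × 3 = 1.995
  Sum = 183.5125 mcg/mL·hr
Extrapolated tail: C_last / k_e = 0.37 / 0.318 = 1.164
AUC_0→∞ = 183.5125 + 1.164 = 184.6765 mcg/mL·hr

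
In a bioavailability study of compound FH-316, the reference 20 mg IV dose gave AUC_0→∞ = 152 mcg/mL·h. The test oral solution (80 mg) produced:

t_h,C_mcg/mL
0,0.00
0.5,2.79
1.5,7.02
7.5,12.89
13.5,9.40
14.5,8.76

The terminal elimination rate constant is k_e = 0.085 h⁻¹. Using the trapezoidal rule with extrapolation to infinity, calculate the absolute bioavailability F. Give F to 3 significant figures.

Trapezoidal AUC_0→14.5 (oral solution):
  [0→0.5]: (0.00+2.79)/2 × 0.5 = 0.6975
  [0.5→1.5]: (2.79+7.02)/2 × 1 = 4.905
  [1.5→7.5]: (7.02+12.89)/2 × 6 = 59.73
  [7.5→13.5]: (12.89+9.40)/2 × 6 = 66.87
  [13.5→14.5]: (9.40+8.76)/2 × 1 = 9.08
  Sum = 141.2825 mcg/mL·h
Tail: C_last/k_e = 8.76/0.085 = 103.059
AUC_0→∞ (oral solution) = 141.2825 + 103.059 = 244.3415 mcg/mL·h
F = (AUC_ev/D_ev)/(AUC_iv/D_iv) = (244.3415/80)/(152/20) = 3.05427/7.6 = 0.4019

F = 0.402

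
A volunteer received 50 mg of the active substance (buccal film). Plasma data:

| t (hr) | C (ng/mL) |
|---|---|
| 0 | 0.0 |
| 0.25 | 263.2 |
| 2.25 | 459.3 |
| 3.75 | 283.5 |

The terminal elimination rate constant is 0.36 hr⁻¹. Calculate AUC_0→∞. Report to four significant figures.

Trapezoidal AUC_0→3.75:
  [0→0.25]: (0.0+263.2)/2 × 0.25 = 32.9
  [0.25→2.25]: (263.2+459.3)/2 × 2 = 722.5
  [2.25→3.75]: (459.3+283.5)/2 × 1.5 = 557.1
  Sum = 1312.5 ng/mL·hr
Extrapolated tail: C_last / k_e = 283.5 / 0.36 = 787.500
AUC_0→∞ = 1312.5 + 787.500 = 2100.0 ng/mL·hr

AUC = 2100 ng/mL·hr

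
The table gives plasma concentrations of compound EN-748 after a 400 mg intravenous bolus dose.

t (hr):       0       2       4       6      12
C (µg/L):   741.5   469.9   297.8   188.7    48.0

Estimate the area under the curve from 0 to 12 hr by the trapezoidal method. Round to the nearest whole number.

Trapezoidal AUC_0→12:
  [0→2]: (741.5+469.9)/2 × 2 = 1211.4
  [2→4]: (469.9+297.8)/2 × 2 = 767.7
  [4→6]: (297.8+188.7)/2 × 2 = 486.5
  [6→12]: (188.7+48.0)/2 × 6 = 710.1
  Sum = 3175.7 µg/L·hr

AUC = 3176 µg/L·hr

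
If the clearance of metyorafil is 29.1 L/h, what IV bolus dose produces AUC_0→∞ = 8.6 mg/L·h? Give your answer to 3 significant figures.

Dose = 250 mg

Dose_iv = CL × AUC_0→∞
     = 29.1 × 8.6 = 250.26 mg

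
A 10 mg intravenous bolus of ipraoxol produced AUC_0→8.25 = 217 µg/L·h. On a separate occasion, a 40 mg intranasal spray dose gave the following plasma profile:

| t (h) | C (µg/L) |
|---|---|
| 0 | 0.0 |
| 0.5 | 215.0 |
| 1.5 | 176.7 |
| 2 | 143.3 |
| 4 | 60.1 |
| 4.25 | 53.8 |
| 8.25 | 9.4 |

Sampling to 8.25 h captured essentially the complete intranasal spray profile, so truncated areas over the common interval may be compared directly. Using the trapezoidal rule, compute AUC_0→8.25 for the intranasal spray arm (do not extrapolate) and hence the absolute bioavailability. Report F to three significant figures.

Trapezoidal AUC_0→8.25 (intranasal spray):
  [0→0.5]: (0.0+215.0)/2 × 0.5 = 53.75
  [0.5→1.5]: (215.0+176.7)/2 × 1 = 195.85
  [1.5→2]: (176.7+143.3)/2 × 0.5 = 80.0
  [2→4]: (143.3+60.1)/2 × 2 = 203.4
  [4→4.25]: (60.1+53.8)/2 × 0.25 = 14.2375
  [4.25→8.25]: (53.8+9.4)/2 × 4 = 126.4
  Sum = 673.6375 µg/L·h
F = (AUC_ev/D_ev)/(AUC_iv/D_iv) = (673.6375/40)/(217/10) = 16.8409/21.7 = 0.7761

F = 0.776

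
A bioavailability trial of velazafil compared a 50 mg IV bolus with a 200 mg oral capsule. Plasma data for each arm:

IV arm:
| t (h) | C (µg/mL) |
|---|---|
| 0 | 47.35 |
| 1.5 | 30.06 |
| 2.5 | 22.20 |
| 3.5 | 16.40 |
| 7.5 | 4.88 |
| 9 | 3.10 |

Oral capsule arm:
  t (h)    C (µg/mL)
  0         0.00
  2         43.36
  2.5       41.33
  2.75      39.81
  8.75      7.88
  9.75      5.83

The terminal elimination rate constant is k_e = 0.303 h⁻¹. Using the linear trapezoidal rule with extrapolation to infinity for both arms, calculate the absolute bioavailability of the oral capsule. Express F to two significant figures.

F = 0.38

Trapezoidal AUC_0→9 (IV):
  [0→1.5]: (47.35+30.06)/2 × 1.5 = 58.0575
  [1.5→2.5]: (30.06+22.20)/2 × 1 = 26.13
  [2.5→3.5]: (22.20+16.40)/2 × 1 = 19.3
  [3.5→7.5]: (16.40+4.88)/2 × 4 = 42.56
  [7.5→9]: (4.88+3.10)/2 × 1.5 = 5.985
  Sum = 152.0325 µg/mL·h
IV tail: 3.10/0.303 = 10.231; AUC_iv,0→∞ = 152.0325 + 10.231 = 162.2635 µg/mL·h
Trapezoidal AUC_0→9.75 (oral capsule):
  [0→2]: (0.00+43.36)/2 × 2 = 43.36
  [2→2.5]: (43.36+41.33)/2 × 0.5 = 21.1725
  [2.5→2.75]: (41.33+39.81)/2 × 0.25 = 10.1425
  [2.75→8.75]: (39.81+7.88)/2 × 6 = 143.07
  [8.75→9.75]: (7.88+5.83)/2 × 1 = 6.855
  Sum = 224.6 µg/mL·h
oral capsule tail: 5.83/0.303 = 19.241; AUC_ev,0→∞ = 224.6 + 19.241 = 243.841 µg/mL·h
F = (AUC_ev/D_ev)/(AUC_iv/D_iv) = (243.841/200)/(162.2635/50) = 1.219205/3.24527 = 0.3757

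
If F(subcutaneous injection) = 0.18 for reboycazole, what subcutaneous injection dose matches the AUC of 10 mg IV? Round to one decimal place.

For equal systemic exposure: F × D_ev = D_iv
D_ev = D_iv / F = 10 / 0.18 = 55.5556 mg

D_subcutaneous = 55.6 mg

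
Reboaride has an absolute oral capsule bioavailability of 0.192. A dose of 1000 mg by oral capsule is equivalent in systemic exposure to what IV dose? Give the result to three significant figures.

D_iv = 192 mg

Systemic exposure from an extravascular dose = F × D_ev, so the equivalent IV dose is F × D_ev.
D_iv = F × D_ev = 0.192 × 1000 = 192 mg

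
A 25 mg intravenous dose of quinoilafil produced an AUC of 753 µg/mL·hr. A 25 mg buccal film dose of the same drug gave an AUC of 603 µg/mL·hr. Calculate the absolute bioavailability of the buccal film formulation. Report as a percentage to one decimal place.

F = (AUC_ev / D_ev) / (AUC_iv / D_iv)
  = (603/25) / (753/25)
  = 24.12 / 30.12 = 0.8008
  = 80.08%

F = 80.1%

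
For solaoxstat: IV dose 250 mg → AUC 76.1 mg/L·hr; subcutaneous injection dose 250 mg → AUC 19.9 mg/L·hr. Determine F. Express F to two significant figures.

F = (AUC_ev / D_ev) / (AUC_iv / D_iv)
  = (19.9/250) / (76.1/250)
  = 0.0796 / 0.3044 = 0.2615

F = 0.26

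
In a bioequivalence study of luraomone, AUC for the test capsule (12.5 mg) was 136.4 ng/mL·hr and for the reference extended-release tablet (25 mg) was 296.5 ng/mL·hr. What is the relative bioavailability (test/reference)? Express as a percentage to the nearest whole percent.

F_rel = 92%

F_rel = (AUC_test/D_test) / (AUC_ref/D_ref)
      = (136.4/12.5) / (296.5/25)
      = 10.912 / 11.86 = 0.9201 = 92.01%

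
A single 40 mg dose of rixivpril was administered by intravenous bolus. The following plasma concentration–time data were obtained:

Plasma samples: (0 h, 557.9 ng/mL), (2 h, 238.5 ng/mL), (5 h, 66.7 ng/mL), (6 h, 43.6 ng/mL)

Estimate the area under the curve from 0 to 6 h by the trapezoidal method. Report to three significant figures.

AUC = 1310 ng/mL·h

Trapezoidal AUC_0→6:
  [0→2]: (557.9+238.5)/2 × 2 = 796.4
  [2→5]: (238.5+66.7)/2 × 3 = 457.8
  [5→6]: (66.7+43.6)/2 × 1 = 55.15
  Sum = 1309.35 ng/mL·h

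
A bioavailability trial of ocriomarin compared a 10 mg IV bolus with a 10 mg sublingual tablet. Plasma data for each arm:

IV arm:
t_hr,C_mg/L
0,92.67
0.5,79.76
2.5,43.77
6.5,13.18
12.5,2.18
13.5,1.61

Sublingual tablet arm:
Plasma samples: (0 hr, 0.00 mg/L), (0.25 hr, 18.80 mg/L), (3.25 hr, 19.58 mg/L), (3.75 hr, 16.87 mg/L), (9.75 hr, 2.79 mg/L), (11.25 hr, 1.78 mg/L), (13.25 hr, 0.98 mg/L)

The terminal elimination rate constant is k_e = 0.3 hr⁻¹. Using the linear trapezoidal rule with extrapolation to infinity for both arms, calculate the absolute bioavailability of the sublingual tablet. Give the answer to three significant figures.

F = 0.412

Trapezoidal AUC_0→13.5 (IV):
  [0→0.5]: (92.67+79.76)/2 × 0.5 = 43.1075
  [0.5→2.5]: (79.76+43.77)/2 × 2 = 123.53
  [2.5→6.5]: (43.77+13.18)/2 × 4 = 113.9
  [6.5→12.5]: (13.18+2.18)/2 × 6 = 46.08
  [12.5→13.5]: (2.18+1.61)/2 × 1 = 1.895
  Sum = 328.5125 mg/L·hr
IV tail: 1.61/0.3 = 5.367; AUC_iv,0→∞ = 328.5125 + 5.367 = 333.8795 mg/L·hr
Trapezoidal AUC_0→13.25 (sublingual tablet):
  [0→0.25]: (0.00+18.80)/2 × 0.25 = 2.35
  [0.25→3.25]: (18.80+19.58)/2 × 3 = 57.57
  [3.25→3.75]: (19.58+16.87)/2 × 0.5 = 9.1125
  [3.75→9.75]: (16.87+2.79)/2 × 6 = 58.98
  [9.75→11.25]: (2.79+1.78)/2 × 1.5 = 3.4275
  [11.25→13.25]: (1.78+0.98)/2 × 2 = 2.76
  Sum = 134.2 mg/L·hr
sublingual tablet tail: 0.98/0.3 = 3.267; AUC_ev,0→∞ = 134.2 + 3.267 = 137.467 mg/L·hr
F = (AUC_ev/D_ev)/(AUC_iv/D_iv) = (137.467/10)/(333.8795/10) = 13.7467/33.38795 = 0.4117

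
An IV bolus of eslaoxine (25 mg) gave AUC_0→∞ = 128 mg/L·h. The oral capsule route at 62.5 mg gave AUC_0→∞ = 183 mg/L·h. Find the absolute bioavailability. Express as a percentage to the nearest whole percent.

F = (AUC_ev / D_ev) / (AUC_iv / D_iv)
  = (183/62.5) / (128/25)
  = 2.928 / 5.12 = 0.5719
  = 57.19%

F = 57%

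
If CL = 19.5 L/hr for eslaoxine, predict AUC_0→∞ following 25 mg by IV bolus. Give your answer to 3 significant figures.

AUC_0→∞ = Dose_iv / CL
        = 25 / 19.5 = 1.28205 mg/L·hr

AUC = 1.28 mg/L·hr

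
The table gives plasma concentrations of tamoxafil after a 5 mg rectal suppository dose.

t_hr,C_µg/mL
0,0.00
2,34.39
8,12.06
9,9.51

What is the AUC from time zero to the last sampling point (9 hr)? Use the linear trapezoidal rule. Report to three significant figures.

Trapezoidal AUC_0→9:
  [0→2]: (0.00+34.39)/2 × 2 = 34.39
  [2→8]: (34.39+12.06)/2 × 6 = 139.35
  [8→9]: (12.06+9.51)/2 × 1 = 10.785
  Sum = 184.525 µg/mL·hr

AUC = 185 µg/mL·hr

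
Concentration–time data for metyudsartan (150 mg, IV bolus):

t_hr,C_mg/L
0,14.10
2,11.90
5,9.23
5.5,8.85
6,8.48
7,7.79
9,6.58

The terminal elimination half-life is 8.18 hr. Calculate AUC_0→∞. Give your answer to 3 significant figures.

AUC = 167 mg/L·hr

Trapezoidal AUC_0→9:
  [0→2]: (14.10+11.90)/2 × 2 = 26.0
  [2→5]: (11.90+9.23)/2 × 3 = 31.695
  [5→5.5]: (9.23+8.85)/2 × 0.5 = 4.52
  [5.5→6]: (8.85+8.48)/2 × 0.5 = 4.3325
  [6→7]: (8.48+7.79)/2 × 1 = 8.135
  [7→9]: (7.79+6.58)/2 × 2 = 14.37
  Sum = 89.0525 mg/L·hr
k_e = ln2 / t½ = 0.693147 / 8.18 = 0.0847 hr^-1
Extrapolated tail: C_last / k_e = 6.58 / 0.0847 = 77.686
AUC_0→∞ = 89.0525 + 77.686 = 166.7385 mg/L·hr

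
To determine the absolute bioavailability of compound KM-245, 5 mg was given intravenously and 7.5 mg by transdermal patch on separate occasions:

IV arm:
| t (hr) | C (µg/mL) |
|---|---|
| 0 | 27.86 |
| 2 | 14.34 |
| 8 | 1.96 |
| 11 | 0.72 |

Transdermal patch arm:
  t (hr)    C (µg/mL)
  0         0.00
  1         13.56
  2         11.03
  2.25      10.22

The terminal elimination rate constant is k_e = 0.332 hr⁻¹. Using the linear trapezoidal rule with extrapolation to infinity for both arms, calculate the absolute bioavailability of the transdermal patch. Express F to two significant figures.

F = 0.36

Trapezoidal AUC_0→11 (IV):
  [0→2]: (27.86+14.34)/2 × 2 = 42.2
  [2→8]: (14.34+1.96)/2 × 6 = 48.9
  [8→11]: (1.96+0.72)/2 × 3 = 4.02
  Sum = 95.12 µg/mL·hr
IV tail: 0.72/0.332 = 2.169; AUC_iv,0→∞ = 95.12 + 2.169 = 97.289 µg/mL·hr
Trapezoidal AUC_0→2.25 (transdermal patch):
  [0→1]: (0.00+13.56)/2 × 1 = 6.78
  [1→2]: (13.56+11.03)/2 × 1 = 12.295
  [2→2.25]: (11.03+10.22)/2 × 0.25 = 2.65625
  Sum = 21.73125 µg/mL·hr
transdermal patch tail: 10.22/0.332 = 30.783; AUC_ev,0→∞ = 21.73125 + 30.783 = 52.51425 µg/mL·hr
F = (AUC_ev/D_ev)/(AUC_iv/D_iv) = (52.51425/7.5)/(97.289/5) = 7.0019/19.4578 = 0.3599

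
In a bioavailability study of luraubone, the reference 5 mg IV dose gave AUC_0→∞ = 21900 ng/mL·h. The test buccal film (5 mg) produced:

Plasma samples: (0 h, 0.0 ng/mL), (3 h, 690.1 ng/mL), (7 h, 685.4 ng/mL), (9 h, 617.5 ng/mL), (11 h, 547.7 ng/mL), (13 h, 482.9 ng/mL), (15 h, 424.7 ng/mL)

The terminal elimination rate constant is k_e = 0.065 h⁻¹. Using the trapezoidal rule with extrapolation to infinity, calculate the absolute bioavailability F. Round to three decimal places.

Trapezoidal AUC_0→15 (buccal film):
  [0→3]: (0.0+690.1)/2 × 3 = 1035.15
  [3→7]: (690.1+685.4)/2 × 4 = 2751.0
  [7→9]: (685.4+617.5)/2 × 2 = 1302.9
  [9→11]: (617.5+547.7)/2 × 2 = 1165.2
  [11→13]: (547.7+482.9)/2 × 2 = 1030.6
  [13→15]: (482.9+424.7)/2 × 2 = 907.6
  Sum = 8192.45 ng/mL·h
Tail: C_last/k_e = 424.7/0.065 = 6533.846
AUC_0→∞ (buccal film) = 8192.45 + 6533.846 = 14726.296 ng/mL·h
F = (AUC_ev/D_ev)/(AUC_iv/D_iv) = (14726.296/5)/(21900/5) = 2945.2592/4380 = 0.6724

F = 0.672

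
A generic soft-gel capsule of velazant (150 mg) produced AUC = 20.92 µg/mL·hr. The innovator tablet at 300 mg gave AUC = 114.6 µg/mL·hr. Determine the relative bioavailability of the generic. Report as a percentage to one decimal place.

F_rel = 36.5%

F_rel = (AUC_test/D_test) / (AUC_ref/D_ref)
      = (20.92/150) / (114.6/300)
      = 0.139467 / 0.382 = 0.3651 = 36.51%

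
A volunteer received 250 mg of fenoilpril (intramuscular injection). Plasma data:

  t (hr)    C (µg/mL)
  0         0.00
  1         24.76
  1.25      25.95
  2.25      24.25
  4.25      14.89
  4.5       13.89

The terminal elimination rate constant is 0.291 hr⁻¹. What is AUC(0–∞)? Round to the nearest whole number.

AUC = 134 µg/mL·hr

Trapezoidal AUC_0→4.5:
  [0→1]: (0.00+24.76)/2 × 1 = 12.38
  [1→1.25]: (24.76+25.95)/2 × 0.25 = 6.33875
  [1.25→2.25]: (25.95+24.25)/2 × 1 = 25.1
  [2.25→4.25]: (24.25+14.89)/2 × 2 = 39.14
  [4.25→4.5]: (14.89+13.89)/2 × 0.25 = 3.5975
  Sum = 86.55625 µg/mL·hr
Extrapolated tail: C_last / k_e = 13.89 / 0.291 = 47.732
AUC_0→∞ = 86.55625 + 47.732 = 134.28825 µg/mL·hr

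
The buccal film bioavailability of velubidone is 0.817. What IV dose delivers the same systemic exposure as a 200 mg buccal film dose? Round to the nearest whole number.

Systemic exposure from an extravascular dose = F × D_ev, so the equivalent IV dose is F × D_ev.
D_iv = F × D_ev = 0.817 × 200 = 163.4 mg

D_iv = 163 mg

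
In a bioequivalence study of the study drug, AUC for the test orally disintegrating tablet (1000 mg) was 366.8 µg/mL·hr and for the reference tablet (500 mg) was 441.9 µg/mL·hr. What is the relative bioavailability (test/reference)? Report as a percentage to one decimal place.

F_rel = (AUC_test/D_test) / (AUC_ref/D_ref)
      = (366.8/1000) / (441.9/500)
      = 0.3668 / 0.8838 = 0.4150 = 41.50%

F_rel = 41.5%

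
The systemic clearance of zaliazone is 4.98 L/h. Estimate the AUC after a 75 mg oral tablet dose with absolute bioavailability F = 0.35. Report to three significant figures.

AUC_0→∞ = F × Dose / CL
        = 0.35 × 75 / 4.98 = 5.27108 mg/L·h

AUC = 5.27 mg/L·h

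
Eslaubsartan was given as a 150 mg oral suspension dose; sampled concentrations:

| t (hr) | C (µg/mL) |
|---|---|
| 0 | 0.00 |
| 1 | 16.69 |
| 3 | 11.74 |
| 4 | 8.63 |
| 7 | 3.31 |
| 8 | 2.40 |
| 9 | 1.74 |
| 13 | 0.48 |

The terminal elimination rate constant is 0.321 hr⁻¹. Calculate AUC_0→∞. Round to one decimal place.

Trapezoidal AUC_0→13:
  [0→1]: (0.00+16.69)/2 × 1 = 8.345
  [1→3]: (16.69+11.74)/2 × 2 = 28.43
  [3→4]: (11.74+8.63)/2 × 1 = 10.185
  [4→7]: (8.63+3.31)/2 × 3 = 17.91
  [7→8]: (3.31+2.40)/2 × 1 = 2.855
  [8→9]: (2.40+1.74)/2 × 1 = 2.07
  [9→13]: (1.74+0.48)/2 × 4 = 4.44
  Sum = 74.235 µg/mL·hr
Extrapolated tail: C_last / k_e = 0.48 / 0.321 = 1.495
AUC_0→∞ = 74.235 + 1.495 = 75.73 µg/mL·hr

AUC = 75.7 µg/mL·hr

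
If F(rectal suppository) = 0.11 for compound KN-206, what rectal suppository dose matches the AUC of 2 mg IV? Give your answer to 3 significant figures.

D_rectal = 18.2 mg

For equal systemic exposure: F × D_ev = D_iv
D_ev = D_iv / F = 2 / 0.11 = 18.1818 mg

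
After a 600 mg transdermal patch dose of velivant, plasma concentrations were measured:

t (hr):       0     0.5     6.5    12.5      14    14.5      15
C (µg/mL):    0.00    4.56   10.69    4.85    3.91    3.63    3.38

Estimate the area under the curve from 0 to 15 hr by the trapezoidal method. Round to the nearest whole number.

Trapezoidal AUC_0→15:
  [0→0.5]: (0.00+4.56)/2 × 0.5 = 1.14
  [0.5→6.5]: (4.56+10.69)/2 × 6 = 45.75
  [6.5→12.5]: (10.69+4.85)/2 × 6 = 46.62
  [12.5→14]: (4.85+3.91)/2 × 1.5 = 6.57
  [14→14.5]: (3.91+3.63)/2 × 0.5 = 1.885
  [14.5→15]: (3.63+3.38)/2 × 0.5 = 1.7525
  Sum = 103.7175 µg/mL·hr

AUC = 104 µg/mL·hr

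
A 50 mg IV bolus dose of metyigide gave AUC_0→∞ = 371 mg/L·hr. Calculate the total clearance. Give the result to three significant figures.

CL = 0.135 L/hr

CL = Dose_iv / AUC_0→∞
   = 50 / 371 = 0.134771 L/hr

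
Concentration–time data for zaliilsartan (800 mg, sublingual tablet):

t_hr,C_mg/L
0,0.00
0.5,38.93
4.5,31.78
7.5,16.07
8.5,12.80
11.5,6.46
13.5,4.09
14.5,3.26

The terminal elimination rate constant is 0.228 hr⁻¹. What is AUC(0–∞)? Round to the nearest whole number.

Trapezoidal AUC_0→14.5:
  [0→0.5]: (0.00+38.93)/2 × 0.5 = 9.7325
  [0.5→4.5]: (38.93+31.78)/2 × 4 = 141.42
  [4.5→7.5]: (31.78+16.07)/2 × 3 = 71.775
  [7.5→8.5]: (16.07+12.80)/2 × 1 = 14.435
  [8.5→11.5]: (12.80+6.46)/2 × 3 = 28.89
  [11.5→13.5]: (6.46+4.09)/2 × 2 = 10.55
  [13.5→14.5]: (4.09+3.26)/2 × 1 = 3.675
  Sum = 280.4775 mg/L·hr
Extrapolated tail: C_last / k_e = 3.26 / 0.228 = 14.298
AUC_0→∞ = 280.4775 + 14.298 = 294.7755 mg/L·hr

AUC = 295 mg/L·hr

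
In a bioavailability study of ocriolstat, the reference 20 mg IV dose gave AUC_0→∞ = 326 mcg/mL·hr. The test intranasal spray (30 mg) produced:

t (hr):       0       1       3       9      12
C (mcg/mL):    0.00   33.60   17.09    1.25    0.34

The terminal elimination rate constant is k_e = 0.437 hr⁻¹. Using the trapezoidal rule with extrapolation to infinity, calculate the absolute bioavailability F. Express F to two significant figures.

Trapezoidal AUC_0→12 (intranasal spray):
  [0→1]: (0.00+33.60)/2 × 1 = 16.8
  [1→3]: (33.60+17.09)/2 × 2 = 50.69
  [3→9]: (17.09+1.25)/2 × 6 = 55.02
  [9→12]: (1.25+0.34)/2 × 3 = 2.385
  Sum = 124.895 mcg/mL·hr
Tail: C_last/k_e = 0.34/0.437 = 0.778
AUC_0→∞ (intranasal spray) = 124.895 + 0.778 = 125.673 mcg/mL·hr
F = (AUC_ev/D_ev)/(AUC_iv/D_iv) = (125.673/30)/(326/20) = 4.1891/16.3 = 0.2570

F = 0.26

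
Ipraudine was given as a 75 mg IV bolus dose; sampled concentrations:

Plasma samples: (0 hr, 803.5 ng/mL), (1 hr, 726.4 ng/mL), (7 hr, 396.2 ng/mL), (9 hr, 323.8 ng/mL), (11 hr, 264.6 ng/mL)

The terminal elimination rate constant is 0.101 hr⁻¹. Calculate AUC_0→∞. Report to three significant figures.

AUC = 8060 ng/mL·hr

Trapezoidal AUC_0→11:
  [0→1]: (803.5+726.4)/2 × 1 = 764.95
  [1→7]: (726.4+396.2)/2 × 6 = 3367.8
  [7→9]: (396.2+323.8)/2 × 2 = 720.0
  [9→11]: (323.8+264.6)/2 × 2 = 588.4
  Sum = 5441.15 ng/mL·hr
Extrapolated tail: C_last / k_e = 264.6 / 0.101 = 2619.802
AUC_0→∞ = 5441.15 + 2619.802 = 8060.952 ng/mL·hr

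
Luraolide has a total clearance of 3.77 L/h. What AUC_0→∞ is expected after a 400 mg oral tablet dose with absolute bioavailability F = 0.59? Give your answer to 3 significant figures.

AUC = 62.6 mg/L·h

AUC_0→∞ = F × Dose / CL
        = 0.59 × 400 / 3.77 = 62.5995 mg/L·h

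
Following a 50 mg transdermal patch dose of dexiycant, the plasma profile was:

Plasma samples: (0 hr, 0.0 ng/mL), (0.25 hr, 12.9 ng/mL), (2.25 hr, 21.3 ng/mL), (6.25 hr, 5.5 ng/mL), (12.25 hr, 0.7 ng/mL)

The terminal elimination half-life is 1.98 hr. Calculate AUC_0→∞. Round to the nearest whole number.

AUC = 110 ng/mL·hr

Trapezoidal AUC_0→12.25:
  [0→0.25]: (0.0+12.9)/2 × 0.25 = 1.6125
  [0.25→2.25]: (12.9+21.3)/2 × 2 = 34.2
  [2.25→6.25]: (21.3+5.5)/2 × 4 = 53.6
  [6.25→12.25]: (5.5+0.7)/2 × 6 = 18.6
  Sum = 108.0125 ng/mL·hr
k_e = ln2 / t½ = 0.693147 / 1.98 = 0.3501 hr^-1
Extrapolated tail: C_last / k_e = 0.7 / 0.3501 = 1.999
AUC_0→∞ = 108.0125 + 1.999 = 110.0115 ng/mL·hr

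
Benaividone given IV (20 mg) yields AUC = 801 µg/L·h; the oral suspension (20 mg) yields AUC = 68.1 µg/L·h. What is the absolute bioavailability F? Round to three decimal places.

F = (AUC_ev / D_ev) / (AUC_iv / D_iv)
  = (68.1/20) / (801/20)
  = 3.405 / 40.05 = 0.0850

F = 0.085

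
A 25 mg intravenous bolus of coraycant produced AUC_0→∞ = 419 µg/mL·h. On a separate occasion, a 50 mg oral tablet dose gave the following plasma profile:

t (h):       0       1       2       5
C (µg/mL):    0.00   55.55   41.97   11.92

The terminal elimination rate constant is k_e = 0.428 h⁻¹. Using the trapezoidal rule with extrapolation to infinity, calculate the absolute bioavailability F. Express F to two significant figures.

Trapezoidal AUC_0→5 (oral tablet):
  [0→1]: (0.00+55.55)/2 × 1 = 27.775
  [1→2]: (55.55+41.97)/2 × 1 = 48.76
  [2→5]: (41.97+11.92)/2 × 3 = 80.835
  Sum = 157.37 µg/mL·h
Tail: C_last/k_e = 11.92/0.428 = 27.850
AUC_0→∞ (oral tablet) = 157.37 + 27.850 = 185.22 µg/mL·h
F = (AUC_ev/D_ev)/(AUC_iv/D_iv) = (185.22/50)/(419/25) = 3.7044/16.76 = 0.2210

F = 0.22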